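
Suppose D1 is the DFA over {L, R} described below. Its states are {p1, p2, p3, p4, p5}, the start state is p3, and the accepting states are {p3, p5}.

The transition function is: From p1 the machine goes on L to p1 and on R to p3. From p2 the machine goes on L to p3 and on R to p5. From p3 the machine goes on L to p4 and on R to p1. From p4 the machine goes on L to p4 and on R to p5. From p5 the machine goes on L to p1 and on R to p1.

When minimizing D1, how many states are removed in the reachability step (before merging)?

Starting at p3 and following transitions, the reachable set is {p1, p3, p4, p5}. That leaves p2 unreachable — 1 in total.

1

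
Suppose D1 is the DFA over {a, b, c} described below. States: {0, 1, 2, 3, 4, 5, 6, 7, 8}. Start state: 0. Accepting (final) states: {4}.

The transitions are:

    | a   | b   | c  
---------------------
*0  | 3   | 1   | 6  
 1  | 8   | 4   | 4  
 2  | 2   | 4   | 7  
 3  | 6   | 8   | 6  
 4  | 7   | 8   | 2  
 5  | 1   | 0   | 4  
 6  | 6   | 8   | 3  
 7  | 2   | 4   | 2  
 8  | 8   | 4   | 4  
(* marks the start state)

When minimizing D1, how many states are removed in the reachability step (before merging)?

1

Starting at 0 and following transitions, the reachable set is {0, 1, 2, 3, 4, 6, 7, 8}. That leaves 5 unreachable — 1 in total.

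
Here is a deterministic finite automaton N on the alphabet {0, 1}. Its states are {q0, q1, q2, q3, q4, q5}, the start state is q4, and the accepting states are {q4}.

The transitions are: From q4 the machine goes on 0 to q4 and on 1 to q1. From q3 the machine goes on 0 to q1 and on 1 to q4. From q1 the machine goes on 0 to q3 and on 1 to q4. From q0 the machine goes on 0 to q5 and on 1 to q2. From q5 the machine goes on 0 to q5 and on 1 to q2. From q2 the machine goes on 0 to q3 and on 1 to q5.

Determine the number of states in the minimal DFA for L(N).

States {q0,q2,q5} cannot be reached from the start state, so discard them.
Start with accepting vs non-accepting: {q4} | {q1,q3}.
The partition is now stable with 2 blocks: {q4} | {q1,q3}.

2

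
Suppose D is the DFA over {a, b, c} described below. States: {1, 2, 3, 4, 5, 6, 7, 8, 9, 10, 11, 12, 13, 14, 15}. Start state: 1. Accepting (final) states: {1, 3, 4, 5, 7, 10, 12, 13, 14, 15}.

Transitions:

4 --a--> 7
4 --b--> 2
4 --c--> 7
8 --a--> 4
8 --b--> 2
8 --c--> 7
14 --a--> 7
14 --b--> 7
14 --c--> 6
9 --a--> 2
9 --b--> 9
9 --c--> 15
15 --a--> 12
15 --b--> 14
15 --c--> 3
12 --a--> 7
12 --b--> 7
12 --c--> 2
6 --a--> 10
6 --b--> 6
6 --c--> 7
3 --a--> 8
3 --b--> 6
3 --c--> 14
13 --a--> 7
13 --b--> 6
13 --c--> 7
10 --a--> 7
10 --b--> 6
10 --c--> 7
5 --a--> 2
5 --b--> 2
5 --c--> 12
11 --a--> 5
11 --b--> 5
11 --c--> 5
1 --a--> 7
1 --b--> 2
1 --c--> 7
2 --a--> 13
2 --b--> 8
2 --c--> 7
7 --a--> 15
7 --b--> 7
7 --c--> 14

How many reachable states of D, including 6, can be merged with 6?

First remove the unreachable states {5,9,11}; 12 states remain.
Start with accepting vs non-accepting: {1,3,4,7,10,12,13,14,15} | {2,6,8}.
Split {1,3,4,7,10,12,13,14,15} by δ(·,a) → {1,4,7,10,12,13,14,15} and {3}.
Refine {1,4,7,10,12,13,14,15} on symbol b: members go to different blocks, giving {1,4,10,13} and {7,12,14,15}.
Split {7,12,14,15} by δ(·,c) → {12,14} and {7} and {15}.
Stable partition: {1,4,10,13} | {2,6,8} | {3} | {12,14} | {7} | {15} — 6 equivalence classes.
The equivalence class containing 6 is {2,6,8}, of size 3.

3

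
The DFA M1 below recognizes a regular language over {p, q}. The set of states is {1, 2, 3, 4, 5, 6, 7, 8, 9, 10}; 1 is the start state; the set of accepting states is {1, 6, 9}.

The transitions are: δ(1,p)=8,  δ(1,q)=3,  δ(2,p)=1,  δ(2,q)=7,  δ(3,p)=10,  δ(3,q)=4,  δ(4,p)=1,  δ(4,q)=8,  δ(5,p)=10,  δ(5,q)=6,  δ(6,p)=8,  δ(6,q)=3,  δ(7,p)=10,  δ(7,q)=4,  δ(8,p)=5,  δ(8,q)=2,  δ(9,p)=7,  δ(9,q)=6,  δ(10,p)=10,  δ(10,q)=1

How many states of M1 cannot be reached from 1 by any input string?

Starting at 1 and following transitions, the reachable set is {1, 2, 3, 4, 5, 6, 7, 8, 10}. That leaves 9 unreachable — 1 in total.

1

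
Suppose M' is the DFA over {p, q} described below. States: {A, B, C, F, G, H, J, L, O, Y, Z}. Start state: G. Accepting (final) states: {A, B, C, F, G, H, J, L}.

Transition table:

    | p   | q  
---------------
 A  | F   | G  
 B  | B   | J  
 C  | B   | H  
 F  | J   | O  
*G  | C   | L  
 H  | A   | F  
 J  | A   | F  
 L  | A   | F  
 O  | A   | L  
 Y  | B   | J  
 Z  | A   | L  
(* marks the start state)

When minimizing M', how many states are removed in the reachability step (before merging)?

2

BFS from G reaches {A, B, C, F, G, H, J, L, O}; the 2 state(s) Y, Z are never visited.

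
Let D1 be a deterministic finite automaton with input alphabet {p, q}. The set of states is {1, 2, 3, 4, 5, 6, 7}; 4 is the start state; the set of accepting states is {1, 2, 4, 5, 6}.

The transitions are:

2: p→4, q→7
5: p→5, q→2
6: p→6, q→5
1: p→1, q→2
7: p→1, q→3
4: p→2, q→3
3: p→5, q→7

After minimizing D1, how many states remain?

First remove the unreachable states {6}; 6 states remain.
Start with accepting vs non-accepting: {1,2,4,5} | {3,7}.
Split {1,2,4,5} by δ(·,q) → {1,5} and {2,4}.
Stable partition: {1,5} | {3,7} | {2,4} — 3 equivalence classes.

3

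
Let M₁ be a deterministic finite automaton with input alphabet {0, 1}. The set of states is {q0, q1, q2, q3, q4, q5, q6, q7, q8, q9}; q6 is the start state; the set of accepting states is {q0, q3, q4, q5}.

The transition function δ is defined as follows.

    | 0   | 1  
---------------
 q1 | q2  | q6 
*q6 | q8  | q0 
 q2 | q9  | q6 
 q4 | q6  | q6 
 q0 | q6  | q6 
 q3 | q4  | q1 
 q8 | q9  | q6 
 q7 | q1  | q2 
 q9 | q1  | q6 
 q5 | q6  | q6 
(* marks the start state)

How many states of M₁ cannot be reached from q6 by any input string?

4

BFS from q6 reaches {q0, q1, q2, q6, q8, q9}; the 4 state(s) q3, q4, q5, q7 are never visited.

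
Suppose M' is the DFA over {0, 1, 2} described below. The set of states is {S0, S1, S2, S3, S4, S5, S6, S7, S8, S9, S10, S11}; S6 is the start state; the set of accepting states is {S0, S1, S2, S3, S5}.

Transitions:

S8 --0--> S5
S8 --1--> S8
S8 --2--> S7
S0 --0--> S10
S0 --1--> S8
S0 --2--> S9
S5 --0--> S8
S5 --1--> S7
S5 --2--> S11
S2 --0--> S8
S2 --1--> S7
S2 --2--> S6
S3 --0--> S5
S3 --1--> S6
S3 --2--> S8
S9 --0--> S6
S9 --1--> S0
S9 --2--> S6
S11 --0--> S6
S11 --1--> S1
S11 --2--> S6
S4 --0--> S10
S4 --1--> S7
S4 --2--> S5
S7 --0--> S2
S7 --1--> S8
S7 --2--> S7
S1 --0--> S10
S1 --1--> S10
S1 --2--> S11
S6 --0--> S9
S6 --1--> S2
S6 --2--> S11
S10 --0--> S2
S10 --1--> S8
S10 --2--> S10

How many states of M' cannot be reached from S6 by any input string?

2

No path from S6 leads to S3, S4; the other 10 states are all reachable.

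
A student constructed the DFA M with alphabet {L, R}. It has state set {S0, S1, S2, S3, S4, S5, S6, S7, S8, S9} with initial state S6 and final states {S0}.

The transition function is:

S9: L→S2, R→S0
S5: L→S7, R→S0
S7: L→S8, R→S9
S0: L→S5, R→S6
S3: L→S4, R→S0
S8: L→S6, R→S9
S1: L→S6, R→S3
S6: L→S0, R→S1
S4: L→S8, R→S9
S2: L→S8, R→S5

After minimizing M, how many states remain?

5

All states are reachable from the start state.
Start with accepting vs non-accepting: {S0} | {S1,S2,S3,S4,S5,S6,S7,S8,S9}.
Split {S1,S2,S3,S4,S5,S6,S7,S8,S9} by δ(·,L) → {S1,S2,S3,S4,S5,S7,S8,S9} and {S6}.
On input L, block {S1,S2,S3,S4,S5,S7,S8,S9} splits into {S2,S3,S4,S5,S7,S9} and {S1,S8}.
On input L, block {S2,S3,S4,S5,S7,S9} splits into {S2,S4,S7} and {S3,S5,S9}.
The partition is now stable with 5 blocks: {S0} | {S2,S4,S7} | {S6} | {S1,S8} | {S3,S5,S9}.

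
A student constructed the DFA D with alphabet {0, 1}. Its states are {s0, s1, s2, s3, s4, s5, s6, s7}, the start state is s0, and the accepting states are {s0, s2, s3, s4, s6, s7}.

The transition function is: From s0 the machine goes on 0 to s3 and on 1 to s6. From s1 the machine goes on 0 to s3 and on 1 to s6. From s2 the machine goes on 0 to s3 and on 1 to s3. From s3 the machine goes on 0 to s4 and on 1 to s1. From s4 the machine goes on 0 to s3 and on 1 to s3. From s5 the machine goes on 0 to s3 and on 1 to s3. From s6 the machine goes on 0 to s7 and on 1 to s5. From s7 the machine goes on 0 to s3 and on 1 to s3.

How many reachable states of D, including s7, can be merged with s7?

First remove the unreachable states {s2}; 7 states remain.
P0 = {s0,s3,s4,s6,s7} | {s1,s5}.
Refine {s0,s3,s4,s6,s7} on symbol 1: members go to different blocks, giving {s0,s4,s7} and {s3,s6}.
No further refinement is possible. Final partition (3 blocks): {s0,s4,s7} | {s1,s5} | {s3,s6}.
State s7 belongs to the block {s0,s4,s7}, which has 3 states.

3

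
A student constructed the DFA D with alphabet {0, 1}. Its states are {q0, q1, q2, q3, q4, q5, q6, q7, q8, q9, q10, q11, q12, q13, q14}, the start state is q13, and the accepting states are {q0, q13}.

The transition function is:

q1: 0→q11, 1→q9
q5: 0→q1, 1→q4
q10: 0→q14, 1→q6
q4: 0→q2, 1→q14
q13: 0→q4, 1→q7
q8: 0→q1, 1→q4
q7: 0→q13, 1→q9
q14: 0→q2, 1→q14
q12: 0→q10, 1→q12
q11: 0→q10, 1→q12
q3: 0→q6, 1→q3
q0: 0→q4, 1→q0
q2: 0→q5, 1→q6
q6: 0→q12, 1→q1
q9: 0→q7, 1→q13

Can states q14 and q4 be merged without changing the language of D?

States {q0,q3,q8} cannot be reached from the start state, so discard them.
Start with accepting vs non-accepting: {q13} | {q1,q2,q4,q5,q6,q7,q9,q10,q11,q12,q14}.
Refine {q1,q2,q4,q5,q6,q7,q9,q10,q11,q12,q14} on symbol 0: members go to different blocks, giving {q1,q2,q4,q5,q6,q9,q10,q11,q12,q14} and {q7}.
On input 0, block {q1,q2,q4,q5,q6,q9,q10,q11,q12,q14} splits into {q1,q2,q4,q5,q6,q10,q11,q12,q14} and {q9}.
Refine {q1,q2,q4,q5,q6,q10,q11,q12,q14} on symbol 1: members go to different blocks, giving {q2,q4,q5,q6,q10,q11,q12,q14} and {q1}.
Split {q2,q4,q5,q6,q10,q11,q12,q14} by δ(·,0) → {q2,q4,q6,q10,q11,q12,q14} and {q5}.
On input 0, block {q2,q4,q6,q10,q11,q12,q14} splits into {q4,q6,q10,q11,q12,q14} and {q2}.
Refine {q4,q6,q10,q11,q12,q14} on symbol 0: members go to different blocks, giving {q6,q10,q11,q12} and {q4,q14}.
Refine {q6,q10,q11,q12} on symbol 0: members go to different blocks, giving {q6,q11,q12} and {q10}.
Split {q6,q11,q12} by δ(·,0) → {q11,q12} and {q6}.
The partition is now stable with 10 blocks: {q13} | {q11,q12} | {q7} | {q9} | {q1} | {q5} | {q2} | {q4,q14} | {q10} | {q6}.
q14 and q4 lie in the same block of the stable partition, so they are equivalent — no string distinguishes them.

Yes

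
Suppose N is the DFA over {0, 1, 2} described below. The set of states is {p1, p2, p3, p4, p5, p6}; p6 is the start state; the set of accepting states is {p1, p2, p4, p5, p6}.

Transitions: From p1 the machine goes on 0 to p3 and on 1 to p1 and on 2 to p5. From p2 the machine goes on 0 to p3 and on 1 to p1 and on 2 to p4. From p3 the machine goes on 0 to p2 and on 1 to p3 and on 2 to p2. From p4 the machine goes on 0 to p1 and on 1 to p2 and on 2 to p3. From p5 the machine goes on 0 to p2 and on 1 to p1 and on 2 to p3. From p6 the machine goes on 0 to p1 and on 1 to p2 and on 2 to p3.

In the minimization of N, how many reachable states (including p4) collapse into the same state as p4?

All states are reachable from the start state.
P0 = {p1,p2,p4,p5,p6} | {p3}.
On input 0, block {p1,p2,p4,p5,p6} splits into {p4,p5,p6} and {p1,p2}.
No further refinement is possible. Final partition (3 blocks): {p4,p5,p6} | {p3} | {p1,p2}.
The equivalence class containing p4 is {p4,p5,p6}, of size 3.

3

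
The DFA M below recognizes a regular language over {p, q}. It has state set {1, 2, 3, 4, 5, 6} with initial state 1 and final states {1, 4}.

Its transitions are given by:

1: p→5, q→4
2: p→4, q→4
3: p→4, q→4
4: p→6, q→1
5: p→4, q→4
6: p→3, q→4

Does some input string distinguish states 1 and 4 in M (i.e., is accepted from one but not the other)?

Reachable states from the start: {1,3,4,5,6}. Unreachable: {2} — drop them.
Start with accepting vs non-accepting: {1,4} | {3,5,6}.
On input p, block {3,5,6} splits into {3,5} and {6}.
Split {1,4} by δ(·,p) → {1} and {4}.
Stable partition: {1} | {3,5} | {6} | {4} — 4 equivalence classes.
1 and 4 end up in different blocks, so they are distinguishable. For instance, the string 'pp' is accepted from only 1.

Yes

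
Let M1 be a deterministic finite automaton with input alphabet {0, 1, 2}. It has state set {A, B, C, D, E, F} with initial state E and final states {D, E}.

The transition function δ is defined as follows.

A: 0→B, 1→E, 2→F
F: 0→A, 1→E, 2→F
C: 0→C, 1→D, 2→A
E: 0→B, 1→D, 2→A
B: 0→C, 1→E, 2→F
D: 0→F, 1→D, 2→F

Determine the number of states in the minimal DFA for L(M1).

2

Initial partition by acceptance: {D,E} | {A,B,C,F}.
The partition is now stable with 2 blocks: {D,E} | {A,B,C,F}.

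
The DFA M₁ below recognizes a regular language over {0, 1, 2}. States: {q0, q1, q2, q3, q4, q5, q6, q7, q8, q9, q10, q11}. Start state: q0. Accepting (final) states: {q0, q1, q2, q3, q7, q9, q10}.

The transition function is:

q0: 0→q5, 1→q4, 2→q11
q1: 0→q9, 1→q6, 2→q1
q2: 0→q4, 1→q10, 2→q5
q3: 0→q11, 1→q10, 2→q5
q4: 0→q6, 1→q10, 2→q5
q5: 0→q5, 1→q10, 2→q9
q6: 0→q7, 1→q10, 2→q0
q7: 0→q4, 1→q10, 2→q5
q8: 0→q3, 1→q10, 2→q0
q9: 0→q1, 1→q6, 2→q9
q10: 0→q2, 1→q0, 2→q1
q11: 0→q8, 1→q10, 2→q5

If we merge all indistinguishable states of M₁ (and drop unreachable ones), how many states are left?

All states are reachable from the start state.
P0 = {q0,q1,q2,q3,q7,q9,q10} | {q4,q5,q6,q8,q11}.
On input 0, block {q0,q1,q2,q3,q7,q9,q10} splits into {q0,q2,q3,q7} and {q1,q9,q10}.
Refine {q0,q2,q3,q7} on symbol 1: members go to different blocks, giving {q2,q3,q7} and {q0}.
On input 0, block {q4,q5,q6,q8,q11} splits into {q4,q5,q11} and {q6,q8}.
On input 0, block {q4,q5,q11} splits into {q4,q11} and {q5}.
Split {q1,q9,q10} by δ(·,0) → {q1,q9} and {q10}.
No further refinement is possible. Final partition (7 blocks): {q2,q3,q7} | {q4,q11} | {q1,q9} | {q0} | {q6,q8} | {q5} | {q10}.

7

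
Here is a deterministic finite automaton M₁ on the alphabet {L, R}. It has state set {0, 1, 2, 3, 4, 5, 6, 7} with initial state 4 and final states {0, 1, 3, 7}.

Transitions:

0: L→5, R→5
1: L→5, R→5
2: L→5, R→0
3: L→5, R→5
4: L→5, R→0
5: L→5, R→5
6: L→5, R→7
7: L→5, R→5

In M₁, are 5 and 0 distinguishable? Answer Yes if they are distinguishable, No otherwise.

First remove the unreachable states {1,2,3,6,7}; 3 states remain.
P0 = {0} | {4,5}.
On input R, block {4,5} splits into {4} and {5}.
No further refinement is possible. Final partition (3 blocks): {0} | {4} | {5}.
5 and 0 end up in different blocks, so they are distinguishable. For instance, the string 'ε' is accepted from only 0.

Yes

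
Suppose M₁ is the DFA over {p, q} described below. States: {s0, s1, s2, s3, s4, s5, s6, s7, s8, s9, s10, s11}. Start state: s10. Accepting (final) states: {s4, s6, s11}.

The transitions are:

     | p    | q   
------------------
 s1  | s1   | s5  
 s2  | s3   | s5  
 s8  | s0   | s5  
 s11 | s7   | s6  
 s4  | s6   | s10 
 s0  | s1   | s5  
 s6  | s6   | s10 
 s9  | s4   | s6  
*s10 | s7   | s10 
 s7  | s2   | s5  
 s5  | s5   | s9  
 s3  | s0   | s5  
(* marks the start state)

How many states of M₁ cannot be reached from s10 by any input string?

2

Starting at s10 and following transitions, the reachable set is {s0, s1, s2, s3, s4, s5, s6, s7, s9, s10}. That leaves s8, s11 unreachable — 2 in total.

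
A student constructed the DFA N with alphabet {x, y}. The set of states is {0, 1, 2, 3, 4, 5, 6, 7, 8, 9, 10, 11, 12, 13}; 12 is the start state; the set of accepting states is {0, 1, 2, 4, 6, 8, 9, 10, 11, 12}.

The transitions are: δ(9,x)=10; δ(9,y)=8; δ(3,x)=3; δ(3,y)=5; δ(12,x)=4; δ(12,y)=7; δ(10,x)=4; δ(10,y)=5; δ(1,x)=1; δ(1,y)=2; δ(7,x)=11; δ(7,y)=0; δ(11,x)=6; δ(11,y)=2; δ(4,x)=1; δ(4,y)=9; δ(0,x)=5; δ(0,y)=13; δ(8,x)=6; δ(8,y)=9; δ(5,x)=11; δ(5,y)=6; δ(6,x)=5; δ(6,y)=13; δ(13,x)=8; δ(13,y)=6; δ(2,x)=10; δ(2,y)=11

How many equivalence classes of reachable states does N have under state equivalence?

6

First remove the unreachable states {3}; 13 states remain.
Start with accepting vs non-accepting: {0,1,2,4,6,8,9,10,11,12} | {5,7,13}.
Refine {0,1,2,4,6,8,9,10,11,12} on symbol x: members go to different blocks, giving {1,2,4,8,9,10,11,12} and {0,6}.
On input x, block {1,2,4,8,9,10,11,12} splits into {1,2,4,9,10,12} and {8,11}.
Refine {1,2,4,9,10,12} on symbol y: members go to different blocks, giving {1,4} and {2,9} and {10,12}.
Stable partition: {1,4} | {5,7,13} | {0,6} | {8,11} | {2,9} | {10,12} — 6 equivalence classes.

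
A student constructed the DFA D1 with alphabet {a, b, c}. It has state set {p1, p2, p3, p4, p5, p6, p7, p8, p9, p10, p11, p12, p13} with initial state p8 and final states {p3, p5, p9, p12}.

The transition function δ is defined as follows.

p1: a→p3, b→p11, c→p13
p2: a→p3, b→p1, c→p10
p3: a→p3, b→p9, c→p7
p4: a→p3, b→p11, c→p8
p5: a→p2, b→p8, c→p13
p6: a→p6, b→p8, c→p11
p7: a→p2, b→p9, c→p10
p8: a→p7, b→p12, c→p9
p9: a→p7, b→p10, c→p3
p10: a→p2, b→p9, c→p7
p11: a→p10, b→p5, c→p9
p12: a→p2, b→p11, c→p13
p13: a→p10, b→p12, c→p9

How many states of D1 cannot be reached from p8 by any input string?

BFS from p8 reaches {p1, p2, p3, p5, p7, p8, p9, p10, p11, p12, p13}; the 2 state(s) p4, p6 are never visited.

2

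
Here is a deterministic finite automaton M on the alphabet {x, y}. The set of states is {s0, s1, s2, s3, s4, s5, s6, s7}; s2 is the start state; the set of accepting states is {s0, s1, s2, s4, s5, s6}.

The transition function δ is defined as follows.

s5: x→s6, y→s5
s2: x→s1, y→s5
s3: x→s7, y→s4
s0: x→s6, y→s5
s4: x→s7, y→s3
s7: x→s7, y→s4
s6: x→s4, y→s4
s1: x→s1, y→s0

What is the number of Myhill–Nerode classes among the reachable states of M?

5

Every state is reachable, so we keep all 8.
Start with accepting vs non-accepting: {s0,s1,s2,s4,s5,s6} | {s3,s7}.
On input x, block {s0,s1,s2,s4,s5,s6} splits into {s0,s1,s2,s5,s6} and {s4}.
On input x, block {s0,s1,s2,s5,s6} splits into {s0,s1,s2,s5} and {s6}.
Refine {s0,s1,s2,s5} on symbol x: members go to different blocks, giving {s0,s5} and {s1,s2}.
No further refinement is possible. Final partition (5 blocks): {s0,s5} | {s3,s7} | {s4} | {s6} | {s1,s2}.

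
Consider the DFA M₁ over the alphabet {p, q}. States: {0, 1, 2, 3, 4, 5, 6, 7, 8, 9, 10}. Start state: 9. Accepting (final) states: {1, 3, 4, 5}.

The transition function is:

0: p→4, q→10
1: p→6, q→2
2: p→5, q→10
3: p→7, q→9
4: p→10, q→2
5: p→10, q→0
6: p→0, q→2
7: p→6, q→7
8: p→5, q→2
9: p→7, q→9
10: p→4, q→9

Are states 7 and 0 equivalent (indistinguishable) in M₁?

No

Reachable states from the start: {0,2,4,5,6,7,9,10}. Unreachable: {1,3,8} — drop them.
Start with accepting vs non-accepting: {4,5} | {0,2,6,7,9,10}.
Split {0,2,6,7,9,10} by δ(·,p) → {0,2,10} and {6,7,9}.
On input q, block {0,2,10} splits into {0,2} and {10}.
On input p, block {6,7,9} splits into {7,9} and {6}.
On input p, block {7,9} splits into {7} and {9}.
No further refinement is possible. Final partition (6 blocks): {4,5} | {0,2} | {7} | {10} | {6} | {9}.
7 and 0 end up in different blocks, so they are distinguishable. For instance, the string 'p' is accepted from only 0.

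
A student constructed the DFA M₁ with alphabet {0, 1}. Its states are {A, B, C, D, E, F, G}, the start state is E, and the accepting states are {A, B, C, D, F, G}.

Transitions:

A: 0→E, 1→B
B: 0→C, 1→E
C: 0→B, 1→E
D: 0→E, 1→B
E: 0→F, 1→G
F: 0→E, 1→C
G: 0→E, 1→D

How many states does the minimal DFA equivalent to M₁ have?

First remove the unreachable states {A}; 6 states remain.
P0 = {B,C,D,F,G} | {E}.
On input 0, block {B,C,D,F,G} splits into {D,F,G} and {B,C}.
Split {D,F,G} by δ(·,1) → {D,F} and {G}.
Stable partition: {D,F} | {E} | {B,C} | {G} — 4 equivalence classes.

4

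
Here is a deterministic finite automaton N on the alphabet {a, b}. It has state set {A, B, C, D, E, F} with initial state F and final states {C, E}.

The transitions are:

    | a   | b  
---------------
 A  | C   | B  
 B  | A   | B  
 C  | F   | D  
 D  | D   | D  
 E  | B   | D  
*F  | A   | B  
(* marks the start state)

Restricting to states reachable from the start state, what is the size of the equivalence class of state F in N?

2

Reachable states from the start: {A,B,C,D,F}. Unreachable: {E} — drop them.
P0 = {C} | {A,B,D,F}.
Split {A,B,D,F} by δ(·,a) → {B,D,F} and {A}.
Refine {B,D,F} on symbol a: members go to different blocks, giving {B,F} and {D}.
Stable partition: {C} | {B,F} | {A} | {D} — 4 equivalence classes.
The equivalence class containing F is {B,F}, of size 2.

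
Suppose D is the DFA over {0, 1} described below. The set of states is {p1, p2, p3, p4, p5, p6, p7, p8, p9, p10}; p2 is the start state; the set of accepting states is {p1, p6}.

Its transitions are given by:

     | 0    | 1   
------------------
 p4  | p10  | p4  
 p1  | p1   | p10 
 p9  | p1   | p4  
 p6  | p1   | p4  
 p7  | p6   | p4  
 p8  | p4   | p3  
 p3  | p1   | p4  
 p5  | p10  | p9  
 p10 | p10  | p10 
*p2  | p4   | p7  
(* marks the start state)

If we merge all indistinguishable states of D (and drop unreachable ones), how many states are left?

States {p3,p5,p8,p9} cannot be reached from the start state, so discard them.
Initial partition by acceptance: {p1,p6} | {p2,p4,p7,p10}.
Refine {p2,p4,p7,p10} on symbol 0: members go to different blocks, giving {p2,p4,p10} and {p7}.
Split {p2,p4,p10} by δ(·,1) → {p4,p10} and {p2}.
No further refinement is possible. Final partition (4 blocks): {p1,p6} | {p4,p10} | {p7} | {p2}.

4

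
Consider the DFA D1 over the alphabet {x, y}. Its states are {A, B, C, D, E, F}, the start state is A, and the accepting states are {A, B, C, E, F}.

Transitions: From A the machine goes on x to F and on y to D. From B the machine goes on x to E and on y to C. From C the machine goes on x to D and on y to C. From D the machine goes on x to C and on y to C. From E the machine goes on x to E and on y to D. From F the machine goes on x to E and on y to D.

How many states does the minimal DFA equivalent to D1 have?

3

First remove the unreachable states {B}; 5 states remain.
P0 = {A,C,E,F} | {D}.
Split {A,C,E,F} by δ(·,x) → {A,E,F} and {C}.
Stable partition: {A,E,F} | {D} | {C} — 3 equivalence classes.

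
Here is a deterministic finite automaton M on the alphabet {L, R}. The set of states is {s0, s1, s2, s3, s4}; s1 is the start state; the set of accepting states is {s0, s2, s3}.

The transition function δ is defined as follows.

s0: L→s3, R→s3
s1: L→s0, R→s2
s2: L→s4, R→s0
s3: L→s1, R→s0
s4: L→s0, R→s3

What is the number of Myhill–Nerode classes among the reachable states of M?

All states are reachable from the start state.
Start with accepting vs non-accepting: {s0,s2,s3} | {s1,s4}.
Refine {s0,s2,s3} on symbol L: members go to different blocks, giving {s2,s3} and {s0}.
No further refinement is possible. Final partition (3 blocks): {s2,s3} | {s1,s4} | {s0}.

3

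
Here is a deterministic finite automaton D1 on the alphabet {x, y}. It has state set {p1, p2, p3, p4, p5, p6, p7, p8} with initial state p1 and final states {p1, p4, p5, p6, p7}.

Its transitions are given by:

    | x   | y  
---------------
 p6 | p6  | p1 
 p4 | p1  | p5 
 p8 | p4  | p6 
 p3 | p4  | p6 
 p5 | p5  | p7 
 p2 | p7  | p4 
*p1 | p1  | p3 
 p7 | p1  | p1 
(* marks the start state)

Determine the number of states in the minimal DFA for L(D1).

6

First remove the unreachable states {p2,p8}; 6 states remain.
P0 = {p1,p4,p5,p6,p7} | {p3}.
On input y, block {p1,p4,p5,p6,p7} splits into {p4,p5,p6,p7} and {p1}.
Refine {p4,p5,p6,p7} on symbol x: members go to different blocks, giving {p4,p7} and {p5,p6}.
Split {p4,p7} by δ(·,y) → {p4} and {p7}.
Refine {p5,p6} on symbol y: members go to different blocks, giving {p5} and {p6}.
The partition is now stable with 6 blocks: {p4} | {p3} | {p1} | {p5} | {p7} | {p6}.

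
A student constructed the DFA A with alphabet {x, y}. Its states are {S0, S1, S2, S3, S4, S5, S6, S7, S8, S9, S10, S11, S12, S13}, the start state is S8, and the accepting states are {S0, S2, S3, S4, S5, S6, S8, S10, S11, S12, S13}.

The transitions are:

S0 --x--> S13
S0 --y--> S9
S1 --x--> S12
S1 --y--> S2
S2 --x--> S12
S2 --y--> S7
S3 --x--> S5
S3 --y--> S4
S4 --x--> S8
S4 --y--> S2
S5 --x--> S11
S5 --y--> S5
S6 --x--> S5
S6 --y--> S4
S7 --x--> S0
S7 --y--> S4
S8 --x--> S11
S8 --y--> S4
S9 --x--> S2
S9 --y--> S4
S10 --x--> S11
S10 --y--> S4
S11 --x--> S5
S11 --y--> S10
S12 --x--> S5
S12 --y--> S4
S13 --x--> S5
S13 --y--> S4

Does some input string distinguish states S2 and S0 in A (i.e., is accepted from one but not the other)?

First remove the unreachable states {S1,S3,S6}; 11 states remain.
Start with accepting vs non-accepting: {S0,S2,S4,S5,S8,S10,S11,S12,S13} | {S7,S9}.
Split {S0,S2,S4,S5,S8,S10,S11,S12,S13} by δ(·,y) → {S4,S5,S8,S10,S11,S12,S13} and {S0,S2}.
On input y, block {S4,S5,S8,S10,S11,S12,S13} splits into {S5,S8,S10,S11,S12,S13} and {S4}.
On input y, block {S5,S8,S10,S11,S12,S13} splits into {S8,S10,S12,S13} and {S5,S11}.
On input y, block {S5,S11} splits into {S5} and {S11}.
Refine {S8,S10,S12,S13} on symbol x: members go to different blocks, giving {S8,S10} and {S12,S13}.
Stable partition: {S8,S10} | {S7,S9} | {S0,S2} | {S4} | {S5} | {S11} | {S12,S13} — 7 equivalence classes.
S2 and S0 lie in the same block of the stable partition, so they are equivalent — no string distinguishes them.

No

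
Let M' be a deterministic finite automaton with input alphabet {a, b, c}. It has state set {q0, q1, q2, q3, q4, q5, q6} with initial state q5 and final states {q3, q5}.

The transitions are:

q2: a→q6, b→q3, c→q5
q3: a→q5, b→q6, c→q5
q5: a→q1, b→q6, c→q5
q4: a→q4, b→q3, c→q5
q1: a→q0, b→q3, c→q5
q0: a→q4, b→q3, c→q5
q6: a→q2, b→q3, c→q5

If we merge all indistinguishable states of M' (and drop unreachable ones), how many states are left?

3

All states are reachable from the start state.
Start with accepting vs non-accepting: {q3,q5} | {q0,q1,q2,q4,q6}.
On input a, block {q3,q5} splits into {q3} and {q5}.
No further refinement is possible. Final partition (3 blocks): {q3} | {q0,q1,q2,q4,q6} | {q5}.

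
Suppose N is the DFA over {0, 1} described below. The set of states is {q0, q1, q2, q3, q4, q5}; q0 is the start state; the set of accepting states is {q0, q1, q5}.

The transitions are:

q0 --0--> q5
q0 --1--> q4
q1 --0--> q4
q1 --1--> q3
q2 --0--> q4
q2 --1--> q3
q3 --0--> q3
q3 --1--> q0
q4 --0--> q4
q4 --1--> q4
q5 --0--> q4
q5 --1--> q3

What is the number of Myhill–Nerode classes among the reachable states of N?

4

First remove the unreachable states {q1,q2}; 4 states remain.
Start with accepting vs non-accepting: {q0,q5} | {q3,q4}.
Refine {q0,q5} on symbol 0: members go to different blocks, giving {q0} and {q5}.
Refine {q3,q4} on symbol 1: members go to different blocks, giving {q3} and {q4}.
The partition is now stable with 4 blocks: {q0} | {q3} | {q5} | {q4}.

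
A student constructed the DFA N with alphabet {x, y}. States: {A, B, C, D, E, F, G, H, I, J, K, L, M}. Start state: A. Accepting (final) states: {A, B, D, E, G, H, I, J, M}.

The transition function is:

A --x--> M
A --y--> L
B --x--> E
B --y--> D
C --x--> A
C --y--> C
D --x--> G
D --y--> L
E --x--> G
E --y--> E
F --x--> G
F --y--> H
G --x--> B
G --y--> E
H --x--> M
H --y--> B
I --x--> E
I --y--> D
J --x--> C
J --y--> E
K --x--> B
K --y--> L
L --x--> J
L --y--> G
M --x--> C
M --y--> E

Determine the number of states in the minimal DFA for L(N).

States {F,H,I,K} cannot be reached from the start state, so discard them.
Initial partition by acceptance: {A,B,D,E,G,J,M} | {C,L}.
Split {A,B,D,E,G,J,M} by δ(·,x) → {A,B,D,E,G} and {J,M}.
Refine {A,B,D,E,G} on symbol x: members go to different blocks, giving {B,D,E,G} and {A}.
Split {B,D,E,G} by δ(·,y) → {B,E,G} and {D}.
Refine {B,E,G} on symbol y: members go to different blocks, giving {E,G} and {B}.
Refine {E,G} on symbol x: members go to different blocks, giving {E} and {G}.
On input x, block {C,L} splits into {C} and {L}.
The partition is now stable with 8 blocks: {E} | {C} | {J,M} | {A} | {D} | {B} | {G} | {L}.

8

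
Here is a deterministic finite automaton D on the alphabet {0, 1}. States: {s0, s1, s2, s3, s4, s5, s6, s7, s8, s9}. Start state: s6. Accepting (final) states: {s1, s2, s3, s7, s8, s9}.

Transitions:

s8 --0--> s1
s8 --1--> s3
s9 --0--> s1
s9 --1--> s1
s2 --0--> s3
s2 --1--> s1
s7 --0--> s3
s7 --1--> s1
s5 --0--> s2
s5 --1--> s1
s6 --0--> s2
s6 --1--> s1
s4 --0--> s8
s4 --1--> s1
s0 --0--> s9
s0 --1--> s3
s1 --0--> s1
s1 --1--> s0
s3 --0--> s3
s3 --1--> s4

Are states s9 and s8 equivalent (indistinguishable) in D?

Yes

States {s5,s7} cannot be reached from the start state, so discard them.
Initial partition by acceptance: {s1,s2,s3,s8,s9} | {s0,s4,s6}.
On input 1, block {s1,s2,s3,s8,s9} splits into {s2,s8,s9} and {s1,s3}.
The partition is now stable with 3 blocks: {s2,s8,s9} | {s0,s4,s6} | {s1,s3}.
s9 and s8 lie in the same block of the stable partition, so they are equivalent — no string distinguishes them.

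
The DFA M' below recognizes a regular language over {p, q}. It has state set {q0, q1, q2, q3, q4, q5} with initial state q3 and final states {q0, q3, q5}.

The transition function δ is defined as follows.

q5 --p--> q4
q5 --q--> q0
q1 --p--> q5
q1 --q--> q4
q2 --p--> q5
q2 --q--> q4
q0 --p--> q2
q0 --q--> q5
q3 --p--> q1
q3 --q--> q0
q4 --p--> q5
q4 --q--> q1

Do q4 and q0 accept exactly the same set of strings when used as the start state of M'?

All states are reachable from the start state.
Initial partition by acceptance: {q0,q3,q5} | {q1,q2,q4}.
No further refinement is possible. Final partition (2 blocks): {q0,q3,q5} | {q1,q2,q4}.
q4 and q0 end up in different blocks, so they are distinguishable. For instance, the string 'ε' is accepted from only q0.

No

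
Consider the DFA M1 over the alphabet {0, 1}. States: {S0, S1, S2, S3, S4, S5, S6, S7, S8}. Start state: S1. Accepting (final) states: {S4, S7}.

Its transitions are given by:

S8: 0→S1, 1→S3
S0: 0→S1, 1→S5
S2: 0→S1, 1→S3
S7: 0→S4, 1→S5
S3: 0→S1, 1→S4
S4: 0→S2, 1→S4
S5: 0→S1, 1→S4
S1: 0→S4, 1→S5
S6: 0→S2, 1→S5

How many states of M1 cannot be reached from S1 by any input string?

4

No path from S1 leads to S0, S6, S7, S8; the other 5 states are all reachable.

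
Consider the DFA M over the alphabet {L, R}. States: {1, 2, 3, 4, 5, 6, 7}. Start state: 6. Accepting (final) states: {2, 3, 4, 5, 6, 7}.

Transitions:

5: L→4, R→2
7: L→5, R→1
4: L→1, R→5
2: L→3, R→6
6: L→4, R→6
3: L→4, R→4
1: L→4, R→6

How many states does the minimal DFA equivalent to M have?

6

First remove the unreachable states {7}; 6 states remain.
Initial partition by acceptance: {2,3,4,5,6} | {1}.
Refine {2,3,4,5,6} on symbol L: members go to different blocks, giving {2,3,5,6} and {4}.
Refine {2,3,5,6} on symbol L: members go to different blocks, giving {3,5,6} and {2}.
On input R, block {3,5,6} splits into {3} and {5} and {6}.
No further refinement is possible. Final partition (6 blocks): {3} | {1} | {4} | {2} | {5} | {6}.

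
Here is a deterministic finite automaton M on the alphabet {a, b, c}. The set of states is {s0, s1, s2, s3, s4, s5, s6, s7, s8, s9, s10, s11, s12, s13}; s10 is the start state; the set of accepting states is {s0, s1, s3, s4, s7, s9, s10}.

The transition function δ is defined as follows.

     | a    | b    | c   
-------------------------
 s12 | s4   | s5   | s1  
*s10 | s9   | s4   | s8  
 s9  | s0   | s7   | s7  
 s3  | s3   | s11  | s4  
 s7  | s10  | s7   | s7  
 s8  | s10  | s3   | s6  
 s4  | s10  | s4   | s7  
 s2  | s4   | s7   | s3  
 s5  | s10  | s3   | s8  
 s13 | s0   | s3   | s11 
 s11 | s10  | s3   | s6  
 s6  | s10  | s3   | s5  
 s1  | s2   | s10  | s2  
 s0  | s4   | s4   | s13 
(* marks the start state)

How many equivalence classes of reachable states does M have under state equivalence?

Reachable states from the start: {s0,s3,s4,s5,s6,s7,s8,s9,s10,s11,s13}. Unreachable: {s1,s2,s12} — drop them.
Initial partition by acceptance: {s0,s3,s4,s7,s9,s10} | {s5,s6,s8,s11,s13}.
Split {s0,s3,s4,s7,s9,s10} by δ(·,b) → {s0,s4,s7,s9,s10} and {s3}.
Refine {s0,s4,s7,s9,s10} on symbol c: members go to different blocks, giving {s4,s7,s9} and {s0,s10}.
The partition is now stable with 4 blocks: {s4,s7,s9} | {s5,s6,s8,s11,s13} | {s3} | {s0,s10}.

4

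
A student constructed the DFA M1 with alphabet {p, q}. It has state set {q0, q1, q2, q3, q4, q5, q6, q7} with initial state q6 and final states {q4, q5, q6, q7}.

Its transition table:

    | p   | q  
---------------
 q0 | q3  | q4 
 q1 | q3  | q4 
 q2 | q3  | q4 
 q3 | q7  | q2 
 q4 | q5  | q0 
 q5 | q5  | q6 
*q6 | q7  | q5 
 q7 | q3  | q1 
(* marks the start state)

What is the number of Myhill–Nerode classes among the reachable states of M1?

Start with accepting vs non-accepting: {q4,q5,q6,q7} | {q0,q1,q2,q3}.
On input p, block {q4,q5,q6,q7} splits into {q4,q5,q6} and {q7}.
Split {q4,q5,q6} by δ(·,p) → {q4,q5} and {q6}.
Split {q4,q5} by δ(·,q) → {q4} and {q5}.
On input p, block {q0,q1,q2,q3} splits into {q0,q1,q2} and {q3}.
No further refinement is possible. Final partition (6 blocks): {q4} | {q0,q1,q2} | {q7} | {q6} | {q5} | {q3}.

6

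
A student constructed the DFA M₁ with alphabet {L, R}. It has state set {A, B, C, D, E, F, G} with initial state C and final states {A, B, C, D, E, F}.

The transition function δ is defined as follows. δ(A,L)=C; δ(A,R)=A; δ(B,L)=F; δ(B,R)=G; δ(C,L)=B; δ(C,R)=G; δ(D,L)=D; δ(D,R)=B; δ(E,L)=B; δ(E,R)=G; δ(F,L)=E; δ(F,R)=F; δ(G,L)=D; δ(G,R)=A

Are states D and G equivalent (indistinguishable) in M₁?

No

All states are reachable from the start state.
Initial partition by acceptance: {A,B,C,D,E,F} | {G}.
Refine {A,B,C,D,E,F} on symbol R: members go to different blocks, giving {A,D,F} and {B,C,E}.
On input L, block {A,D,F} splits into {A,F} and {D}.
On input L, block {B,C,E} splits into {C,E} and {B}.
No further refinement is possible. Final partition (5 blocks): {A,F} | {G} | {C,E} | {D} | {B}.
D and G end up in different blocks, so they are distinguishable. For instance, the string 'ε' is accepted from only D.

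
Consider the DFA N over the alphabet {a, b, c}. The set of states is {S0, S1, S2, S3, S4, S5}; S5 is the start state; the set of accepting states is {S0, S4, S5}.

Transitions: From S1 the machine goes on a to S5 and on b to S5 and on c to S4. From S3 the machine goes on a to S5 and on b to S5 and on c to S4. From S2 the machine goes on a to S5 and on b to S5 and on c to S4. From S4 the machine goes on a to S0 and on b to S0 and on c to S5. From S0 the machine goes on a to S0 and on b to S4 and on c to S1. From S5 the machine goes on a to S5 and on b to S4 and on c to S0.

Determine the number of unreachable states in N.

Starting at S5 and following transitions, the reachable set is {S0, S1, S4, S5}. That leaves S2, S3 unreachable — 2 in total.

2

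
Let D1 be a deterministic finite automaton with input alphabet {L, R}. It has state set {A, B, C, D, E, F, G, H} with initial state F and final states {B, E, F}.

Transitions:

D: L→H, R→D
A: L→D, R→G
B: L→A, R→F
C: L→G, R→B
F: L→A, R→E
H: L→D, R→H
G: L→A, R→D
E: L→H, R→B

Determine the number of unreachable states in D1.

1

No path from F leads to C; the other 7 states are all reachable.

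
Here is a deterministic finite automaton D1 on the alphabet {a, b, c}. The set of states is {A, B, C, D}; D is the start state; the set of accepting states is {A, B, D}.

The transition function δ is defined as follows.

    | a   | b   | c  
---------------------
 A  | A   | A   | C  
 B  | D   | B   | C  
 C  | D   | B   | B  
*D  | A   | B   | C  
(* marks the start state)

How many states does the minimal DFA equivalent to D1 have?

Every state is reachable, so we keep all 4.
Initial partition by acceptance: {A,B,D} | {C}.
The partition is now stable with 2 blocks: {A,B,D} | {C}.

2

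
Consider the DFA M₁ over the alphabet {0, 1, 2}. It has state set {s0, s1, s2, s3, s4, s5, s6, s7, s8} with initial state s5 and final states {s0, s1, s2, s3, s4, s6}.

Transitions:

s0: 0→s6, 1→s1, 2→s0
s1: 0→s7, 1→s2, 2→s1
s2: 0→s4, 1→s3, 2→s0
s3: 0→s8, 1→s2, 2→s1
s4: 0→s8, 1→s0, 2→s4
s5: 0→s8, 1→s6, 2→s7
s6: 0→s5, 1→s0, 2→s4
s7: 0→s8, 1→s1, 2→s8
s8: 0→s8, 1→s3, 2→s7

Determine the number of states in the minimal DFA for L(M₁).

Every state is reachable, so we keep all 9.
P0 = {s0,s1,s2,s3,s4,s6} | {s5,s7,s8}.
On input 0, block {s0,s1,s2,s3,s4,s6} splits into {s1,s3,s4,s6} and {s0,s2}.
Stable partition: {s1,s3,s4,s6} | {s5,s7,s8} | {s0,s2} — 3 equivalence classes.

3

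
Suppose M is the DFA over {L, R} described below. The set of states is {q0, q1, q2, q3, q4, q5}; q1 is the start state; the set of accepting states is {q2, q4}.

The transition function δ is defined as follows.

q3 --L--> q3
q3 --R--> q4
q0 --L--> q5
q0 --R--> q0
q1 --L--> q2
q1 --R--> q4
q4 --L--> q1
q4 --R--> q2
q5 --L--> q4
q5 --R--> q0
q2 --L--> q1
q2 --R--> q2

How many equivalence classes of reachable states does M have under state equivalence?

2

First remove the unreachable states {q0,q3,q5}; 3 states remain.
Initial partition by acceptance: {q2,q4} | {q1}.
The partition is now stable with 2 blocks: {q2,q4} | {q1}.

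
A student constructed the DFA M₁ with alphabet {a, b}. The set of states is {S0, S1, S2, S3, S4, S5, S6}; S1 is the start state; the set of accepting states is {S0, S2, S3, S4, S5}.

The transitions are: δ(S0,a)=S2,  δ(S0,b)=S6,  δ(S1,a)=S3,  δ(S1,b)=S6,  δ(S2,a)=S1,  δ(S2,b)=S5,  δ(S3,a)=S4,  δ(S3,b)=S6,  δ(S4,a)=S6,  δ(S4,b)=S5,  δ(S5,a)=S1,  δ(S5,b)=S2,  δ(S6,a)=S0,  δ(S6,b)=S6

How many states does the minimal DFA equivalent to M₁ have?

3

Every state is reachable, so we keep all 7.
P0 = {S0,S2,S3,S4,S5} | {S1,S6}.
Refine {S0,S2,S3,S4,S5} on symbol a: members go to different blocks, giving {S2,S4,S5} and {S0,S3}.
Stable partition: {S2,S4,S5} | {S1,S6} | {S0,S3} — 3 equivalence classes.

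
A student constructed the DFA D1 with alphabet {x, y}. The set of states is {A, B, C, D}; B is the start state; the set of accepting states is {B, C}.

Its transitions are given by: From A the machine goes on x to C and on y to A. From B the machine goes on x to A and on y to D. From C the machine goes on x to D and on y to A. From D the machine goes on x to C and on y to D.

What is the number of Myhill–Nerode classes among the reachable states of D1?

2

Initial partition by acceptance: {B,C} | {A,D}.
No further refinement is possible. Final partition (2 blocks): {B,C} | {A,D}.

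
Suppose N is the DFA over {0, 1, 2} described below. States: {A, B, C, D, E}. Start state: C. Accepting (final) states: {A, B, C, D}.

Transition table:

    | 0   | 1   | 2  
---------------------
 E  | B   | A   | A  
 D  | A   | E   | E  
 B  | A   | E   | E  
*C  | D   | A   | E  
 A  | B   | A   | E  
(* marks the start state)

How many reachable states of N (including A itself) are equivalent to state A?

2

Start with accepting vs non-accepting: {A,B,C,D} | {E}.
Refine {A,B,C,D} on symbol 1: members go to different blocks, giving {A,C} and {B,D}.
No further refinement is possible. Final partition (3 blocks): {A,C} | {E} | {B,D}.
The equivalence class containing A is {A,C}, of size 2.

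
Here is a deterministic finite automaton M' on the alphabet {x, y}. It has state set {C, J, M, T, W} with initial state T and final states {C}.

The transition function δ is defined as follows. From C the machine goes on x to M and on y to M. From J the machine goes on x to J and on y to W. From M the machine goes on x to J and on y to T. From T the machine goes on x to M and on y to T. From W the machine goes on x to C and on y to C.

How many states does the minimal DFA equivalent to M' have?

5

Every state is reachable, so we keep all 5.
Start with accepting vs non-accepting: {C} | {J,M,T,W}.
On input x, block {J,M,T,W} splits into {J,M,T} and {W}.
On input y, block {J,M,T} splits into {M,T} and {J}.
Refine {M,T} on symbol x: members go to different blocks, giving {M} and {T}.
The partition is now stable with 5 blocks: {C} | {M} | {W} | {J} | {T}.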